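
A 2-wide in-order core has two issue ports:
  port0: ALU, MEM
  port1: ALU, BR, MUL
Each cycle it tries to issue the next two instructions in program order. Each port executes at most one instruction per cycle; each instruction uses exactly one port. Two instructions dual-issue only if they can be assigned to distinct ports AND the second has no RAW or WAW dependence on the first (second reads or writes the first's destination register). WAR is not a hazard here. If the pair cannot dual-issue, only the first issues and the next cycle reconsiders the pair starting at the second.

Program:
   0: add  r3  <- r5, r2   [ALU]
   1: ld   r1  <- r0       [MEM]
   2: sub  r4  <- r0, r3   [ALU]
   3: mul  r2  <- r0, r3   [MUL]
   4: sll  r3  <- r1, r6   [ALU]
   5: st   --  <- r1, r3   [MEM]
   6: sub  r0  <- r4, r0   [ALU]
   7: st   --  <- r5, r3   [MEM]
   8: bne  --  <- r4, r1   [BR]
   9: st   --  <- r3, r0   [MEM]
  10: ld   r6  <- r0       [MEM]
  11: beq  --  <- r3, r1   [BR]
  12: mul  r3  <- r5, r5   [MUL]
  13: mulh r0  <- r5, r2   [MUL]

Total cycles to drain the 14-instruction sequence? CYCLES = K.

t=0 i0/i1:add/ld ; pair
t=1 i2/i3:sub/mul ; pair
t=2 i4:sll ; RAW r3
t=3 i5/i6:st/sub ; pair
t=4 i7/i8:st/bne ; pair
t=5 i9:st ; no-port MEM/MEM
t=6 i10/i11:ld/beq ; pair
t=7 i12:mul ; no-port MUL/MUL
t=8 i13:mulh ; tail

CYCLES = 9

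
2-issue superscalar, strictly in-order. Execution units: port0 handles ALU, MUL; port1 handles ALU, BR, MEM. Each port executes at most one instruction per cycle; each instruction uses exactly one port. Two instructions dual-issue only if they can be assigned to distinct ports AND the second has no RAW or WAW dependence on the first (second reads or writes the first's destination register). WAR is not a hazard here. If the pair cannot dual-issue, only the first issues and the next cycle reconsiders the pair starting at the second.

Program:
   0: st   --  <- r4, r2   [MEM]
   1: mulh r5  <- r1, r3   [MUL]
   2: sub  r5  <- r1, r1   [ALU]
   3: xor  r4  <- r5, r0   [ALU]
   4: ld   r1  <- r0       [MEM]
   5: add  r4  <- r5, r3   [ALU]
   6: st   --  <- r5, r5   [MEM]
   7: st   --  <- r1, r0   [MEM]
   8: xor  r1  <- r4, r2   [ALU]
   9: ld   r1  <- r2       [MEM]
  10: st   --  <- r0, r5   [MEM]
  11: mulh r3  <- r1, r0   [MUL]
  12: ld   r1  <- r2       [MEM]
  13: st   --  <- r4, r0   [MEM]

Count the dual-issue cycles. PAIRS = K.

PAIRS = 5

c0: i0,i1 st.MEM;mulh.MUL  2-wide
c1: i2 sub.ALU  RAW r5
c2: i3,i4 xor.ALU;ld.MEM  2-wide
c3: i5,i6 add.ALU;st.MEM  2-wide
c4: i7,i8 st.MEM;xor.ALU  2-wide
c5: i9 ld.MEM  no-port MEM/MEM
c6: i10,i11 st.MEM;mulh.MUL  2-wide
c7: i12 ld.MEM  no-port MEM/MEM
c8: i13 st.MEM  tail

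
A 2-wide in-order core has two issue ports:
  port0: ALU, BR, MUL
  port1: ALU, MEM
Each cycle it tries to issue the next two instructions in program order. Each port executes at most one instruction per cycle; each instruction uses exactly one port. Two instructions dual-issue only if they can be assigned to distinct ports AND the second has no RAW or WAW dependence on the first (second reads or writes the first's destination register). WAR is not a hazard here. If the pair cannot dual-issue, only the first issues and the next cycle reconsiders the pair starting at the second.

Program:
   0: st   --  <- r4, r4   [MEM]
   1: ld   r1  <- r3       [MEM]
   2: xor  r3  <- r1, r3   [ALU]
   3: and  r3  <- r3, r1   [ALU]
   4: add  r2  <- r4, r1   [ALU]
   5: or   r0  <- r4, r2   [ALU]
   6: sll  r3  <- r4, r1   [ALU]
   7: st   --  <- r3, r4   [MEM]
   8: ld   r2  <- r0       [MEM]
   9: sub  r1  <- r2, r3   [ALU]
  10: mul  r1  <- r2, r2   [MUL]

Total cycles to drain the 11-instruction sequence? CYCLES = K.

CYCLES = 9

[0] i0  st.MEM  -- no-port MEM/MEM
[1] i1  ld.MEM  -- RAW r1
[2] i2  xor.ALU  -- RAW+WAW r3
[3] i3+i4  and.ALU;add.ALU  -- pair
[4] i5+i6  or.ALU;sll.ALU  -- pair
[5] i7  st.MEM  -- no-port MEM/MEM
[6] i8  ld.MEM  -- RAW r2
[7] i9  sub.ALU  -- WAW r1
[8] i10  mul.MUL  -- tail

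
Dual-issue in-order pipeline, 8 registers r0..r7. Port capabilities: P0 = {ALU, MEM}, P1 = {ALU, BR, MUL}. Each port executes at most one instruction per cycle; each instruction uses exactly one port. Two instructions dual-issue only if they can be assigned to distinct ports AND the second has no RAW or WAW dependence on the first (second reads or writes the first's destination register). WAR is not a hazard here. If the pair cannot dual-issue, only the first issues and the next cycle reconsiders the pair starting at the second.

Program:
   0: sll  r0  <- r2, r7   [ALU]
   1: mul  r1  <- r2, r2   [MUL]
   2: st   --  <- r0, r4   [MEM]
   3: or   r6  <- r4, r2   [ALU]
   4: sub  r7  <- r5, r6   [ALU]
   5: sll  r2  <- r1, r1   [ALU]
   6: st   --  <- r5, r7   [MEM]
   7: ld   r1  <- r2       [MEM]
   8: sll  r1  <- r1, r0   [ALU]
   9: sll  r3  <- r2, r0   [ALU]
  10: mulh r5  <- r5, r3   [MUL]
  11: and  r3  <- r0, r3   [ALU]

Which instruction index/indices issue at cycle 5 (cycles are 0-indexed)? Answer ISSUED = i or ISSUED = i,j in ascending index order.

[0] i0/i1  sll/mul  -- 2-wide
[1] i2/i3  st/or  -- 2-wide
[2] i4/i5  sub/sll  -- 2-wide
[3] i6  st  -- no-port MEM/MEM
[4] i7  ld  -- RAW+WAW r1
[5] i8/i9  sll/sll  -- 2-wide
[6] i10/i11  mulh/and  -- 2-wide

ISSUED = 8,9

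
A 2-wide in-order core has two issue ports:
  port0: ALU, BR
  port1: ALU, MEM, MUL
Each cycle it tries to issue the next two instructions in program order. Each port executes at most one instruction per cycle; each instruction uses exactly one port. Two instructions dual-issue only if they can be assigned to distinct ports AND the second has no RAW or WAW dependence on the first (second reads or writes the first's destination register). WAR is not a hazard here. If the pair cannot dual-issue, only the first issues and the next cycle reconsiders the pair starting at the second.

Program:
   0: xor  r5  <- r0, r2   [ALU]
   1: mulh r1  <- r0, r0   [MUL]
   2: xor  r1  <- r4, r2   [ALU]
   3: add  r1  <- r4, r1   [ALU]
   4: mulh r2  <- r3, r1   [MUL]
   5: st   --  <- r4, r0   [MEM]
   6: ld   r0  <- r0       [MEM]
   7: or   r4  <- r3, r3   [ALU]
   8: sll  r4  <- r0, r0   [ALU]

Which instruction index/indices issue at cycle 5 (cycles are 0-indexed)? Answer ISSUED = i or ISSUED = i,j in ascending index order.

ISSUED = 6,7

0. xor.ALU mulh.MUL @i0,i1  | dual
1. xor.ALU @i2  | RAW+WAW r1
2. add.ALU @i3  | RAW r1
3. mulh.MUL @i4  | no-port MUL/MEM
4. st.MEM @i5  | no-port MEM/MEM
5. ld.MEM or.ALU @i6,i7  | dual
6. sll.ALU @i8  | tail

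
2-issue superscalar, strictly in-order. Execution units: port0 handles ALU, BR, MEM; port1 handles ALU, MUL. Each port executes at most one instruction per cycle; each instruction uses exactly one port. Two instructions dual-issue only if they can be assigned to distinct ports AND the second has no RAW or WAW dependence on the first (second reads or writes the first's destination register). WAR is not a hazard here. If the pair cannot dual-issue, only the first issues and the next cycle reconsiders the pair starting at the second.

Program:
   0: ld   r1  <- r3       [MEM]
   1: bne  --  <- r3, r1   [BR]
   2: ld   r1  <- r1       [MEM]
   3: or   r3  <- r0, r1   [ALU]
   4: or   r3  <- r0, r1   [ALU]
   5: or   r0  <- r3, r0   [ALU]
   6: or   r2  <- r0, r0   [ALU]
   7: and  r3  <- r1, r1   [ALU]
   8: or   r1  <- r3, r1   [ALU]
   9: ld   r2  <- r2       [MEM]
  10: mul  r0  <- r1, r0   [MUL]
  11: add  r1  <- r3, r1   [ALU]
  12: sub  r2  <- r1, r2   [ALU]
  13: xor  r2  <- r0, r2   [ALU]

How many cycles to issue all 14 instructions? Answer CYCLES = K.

CYCLES = 11

t=0 i0:ld ; no-port MEM/BR
t=1 i1:bne ; no-port BR/MEM
t=2 i2:ld ; RAW r1
t=3 i3:or ; WAW r3
t=4 i4:or ; RAW r3
t=5 i5:or ; RAW r0
t=6 i6&i7:or;and ; 2-wide
t=7 i8&i9:or;ld ; 2-wide
t=8 i10&i11:mul;add ; 2-wide
t=9 i12:sub ; RAW+WAW r2
t=10 i13:xor ; tail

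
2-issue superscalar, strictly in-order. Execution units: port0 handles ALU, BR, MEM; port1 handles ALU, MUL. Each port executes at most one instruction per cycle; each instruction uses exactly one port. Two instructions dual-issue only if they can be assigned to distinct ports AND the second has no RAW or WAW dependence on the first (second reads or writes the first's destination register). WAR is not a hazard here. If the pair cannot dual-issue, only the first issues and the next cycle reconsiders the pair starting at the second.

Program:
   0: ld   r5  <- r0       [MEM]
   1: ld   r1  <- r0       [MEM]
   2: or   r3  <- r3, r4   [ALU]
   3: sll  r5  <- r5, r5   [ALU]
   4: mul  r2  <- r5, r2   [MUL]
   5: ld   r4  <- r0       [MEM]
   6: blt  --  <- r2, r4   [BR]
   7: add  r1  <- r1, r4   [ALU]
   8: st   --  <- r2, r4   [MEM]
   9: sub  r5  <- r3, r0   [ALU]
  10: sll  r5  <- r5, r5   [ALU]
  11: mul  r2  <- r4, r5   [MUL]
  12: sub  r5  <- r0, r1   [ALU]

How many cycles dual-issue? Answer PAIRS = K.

PAIRS = 5

[0] i0  ld  -- no-port MEM/MEM
[1] i1/i2  ld+or  -- pair
[2] i3  sll  -- RAW r5
[3] i4/i5  mul+ld  -- pair
[4] i6/i7  blt+add  -- pair
[5] i8/i9  st+sub  -- pair
[6] i10  sll  -- RAW r5
[7] i11/i12  mul+sub  -- pair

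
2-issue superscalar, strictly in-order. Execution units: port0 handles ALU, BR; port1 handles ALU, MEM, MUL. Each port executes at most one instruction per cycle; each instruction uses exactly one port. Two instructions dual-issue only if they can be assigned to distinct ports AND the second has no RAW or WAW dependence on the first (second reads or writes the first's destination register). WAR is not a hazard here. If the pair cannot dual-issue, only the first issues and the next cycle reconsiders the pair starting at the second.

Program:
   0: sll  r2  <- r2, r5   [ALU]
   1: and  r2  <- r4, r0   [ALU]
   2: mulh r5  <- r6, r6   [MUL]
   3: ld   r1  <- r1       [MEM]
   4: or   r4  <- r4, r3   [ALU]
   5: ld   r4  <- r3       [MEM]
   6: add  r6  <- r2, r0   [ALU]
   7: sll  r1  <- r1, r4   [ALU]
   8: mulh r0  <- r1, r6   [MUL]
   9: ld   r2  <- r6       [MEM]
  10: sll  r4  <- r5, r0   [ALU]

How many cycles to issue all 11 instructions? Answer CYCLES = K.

CYCLES = 7

c0: i0 sll.ALU  WAW r2
c1: i1/i2 and.ALU;mulh.MUL  2-wide
c2: i3/i4 ld.MEM;or.ALU  2-wide
c3: i5/i6 ld.MEM;add.ALU  2-wide
c4: i7 sll.ALU  RAW r1
c5: i8 mulh.MUL  no-port MUL/MEM
c6: i9/i10 ld.MEM;sll.ALU  2-wide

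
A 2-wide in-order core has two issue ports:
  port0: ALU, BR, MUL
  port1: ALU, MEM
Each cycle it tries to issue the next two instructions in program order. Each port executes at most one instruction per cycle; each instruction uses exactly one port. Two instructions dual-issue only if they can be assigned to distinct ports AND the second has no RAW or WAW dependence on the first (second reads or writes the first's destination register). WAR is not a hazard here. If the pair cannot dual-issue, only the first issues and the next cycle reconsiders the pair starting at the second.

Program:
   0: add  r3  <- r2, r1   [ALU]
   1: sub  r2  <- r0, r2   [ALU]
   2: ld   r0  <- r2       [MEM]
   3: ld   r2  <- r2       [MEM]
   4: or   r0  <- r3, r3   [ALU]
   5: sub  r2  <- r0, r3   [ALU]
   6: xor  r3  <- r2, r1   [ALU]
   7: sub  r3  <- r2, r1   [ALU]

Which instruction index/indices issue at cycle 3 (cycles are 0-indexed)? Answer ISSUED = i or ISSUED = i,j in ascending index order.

[0] i0,i1  add.ALU/sub.ALU  -- dual
[1] i2  ld.MEM  -- no-port MEM/MEM
[2] i3,i4  ld.MEM/or.ALU  -- dual
[3] i5  sub.ALU  -- RAW r2
[4] i6  xor.ALU  -- WAW r3
[5] i7  sub.ALU  -- tail

ISSUED = 5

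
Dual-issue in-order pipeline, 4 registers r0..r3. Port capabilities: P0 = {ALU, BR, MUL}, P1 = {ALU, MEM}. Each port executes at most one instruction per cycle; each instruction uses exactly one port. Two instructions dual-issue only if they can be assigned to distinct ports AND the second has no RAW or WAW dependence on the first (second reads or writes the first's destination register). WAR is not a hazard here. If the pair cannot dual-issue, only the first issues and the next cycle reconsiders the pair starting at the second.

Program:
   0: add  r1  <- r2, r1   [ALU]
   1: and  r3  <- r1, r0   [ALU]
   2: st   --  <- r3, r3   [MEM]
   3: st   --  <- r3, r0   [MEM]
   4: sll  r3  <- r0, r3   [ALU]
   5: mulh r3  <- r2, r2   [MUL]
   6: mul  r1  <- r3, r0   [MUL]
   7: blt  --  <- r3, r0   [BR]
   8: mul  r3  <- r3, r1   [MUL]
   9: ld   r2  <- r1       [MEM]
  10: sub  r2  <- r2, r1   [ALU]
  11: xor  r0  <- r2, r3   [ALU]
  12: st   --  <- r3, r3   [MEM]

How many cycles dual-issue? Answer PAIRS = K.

PAIRS = 3

c0: i0 add.ALU  RAW r1
c1: i1 and.ALU  RAW r3
c2: i2 st.MEM  no-port MEM/MEM
c3: i3+i4 st.MEM+sll.ALU  dual
c4: i5 mulh.MUL  no-port MUL/MUL
c5: i6 mul.MUL  no-port MUL/BR
c6: i7 blt.BR  no-port BR/MUL
c7: i8+i9 mul.MUL+ld.MEM  dual
c8: i10 sub.ALU  RAW r2
c9: i11+i12 xor.ALU+st.MEM  dual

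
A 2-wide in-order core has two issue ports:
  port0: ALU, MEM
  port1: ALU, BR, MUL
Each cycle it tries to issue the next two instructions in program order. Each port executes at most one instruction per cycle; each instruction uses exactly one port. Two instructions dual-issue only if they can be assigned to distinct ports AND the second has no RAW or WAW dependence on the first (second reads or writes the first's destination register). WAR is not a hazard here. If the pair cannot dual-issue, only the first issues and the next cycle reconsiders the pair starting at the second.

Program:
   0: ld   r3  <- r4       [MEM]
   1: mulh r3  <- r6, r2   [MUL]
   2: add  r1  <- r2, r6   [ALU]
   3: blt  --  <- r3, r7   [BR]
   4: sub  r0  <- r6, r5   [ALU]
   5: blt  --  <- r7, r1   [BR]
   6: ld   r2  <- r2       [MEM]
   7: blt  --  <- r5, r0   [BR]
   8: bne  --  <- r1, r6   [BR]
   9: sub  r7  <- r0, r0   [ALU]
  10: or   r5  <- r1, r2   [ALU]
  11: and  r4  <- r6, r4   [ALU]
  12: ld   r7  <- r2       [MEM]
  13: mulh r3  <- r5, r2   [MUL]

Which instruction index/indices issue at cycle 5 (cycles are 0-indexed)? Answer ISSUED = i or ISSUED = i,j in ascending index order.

  cy0 -> i0 (ld.MEM) WAW r3
  cy1 -> i1+i2 (mulh.MUL add.ALU) 2-wide
  cy2 -> i3+i4 (blt.BR sub.ALU) 2-wide
  cy3 -> i5+i6 (blt.BR ld.MEM) 2-wide
  cy4 -> i7 (blt.BR) no-port BR/BR
  cy5 -> i8+i9 (bne.BR sub.ALU) 2-wide
  cy6 -> i10+i11 (or.ALU and.ALU) 2-wide
  cy7 -> i12+i13 (ld.MEM mulh.MUL) 2-wide

ISSUED = 8,9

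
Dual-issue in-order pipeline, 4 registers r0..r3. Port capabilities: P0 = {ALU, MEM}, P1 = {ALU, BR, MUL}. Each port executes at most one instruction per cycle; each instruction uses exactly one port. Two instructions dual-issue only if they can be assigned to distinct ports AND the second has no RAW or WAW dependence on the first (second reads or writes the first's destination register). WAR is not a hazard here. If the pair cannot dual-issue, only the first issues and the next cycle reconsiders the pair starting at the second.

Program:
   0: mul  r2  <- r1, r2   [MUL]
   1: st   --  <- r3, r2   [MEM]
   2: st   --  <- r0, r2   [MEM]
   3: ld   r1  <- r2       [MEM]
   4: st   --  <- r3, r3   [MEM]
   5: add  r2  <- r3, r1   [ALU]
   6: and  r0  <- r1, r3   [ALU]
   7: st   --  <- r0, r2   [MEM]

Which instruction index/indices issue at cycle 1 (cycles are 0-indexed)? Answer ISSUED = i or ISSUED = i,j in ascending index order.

0. mul.MUL @i0  | RAW r2
1. st.MEM @i1  | no-port MEM/MEM
2. st.MEM @i2  | no-port MEM/MEM
3. ld.MEM @i3  | no-port MEM/MEM
4. st.MEM/add.ALU @i4&i5  | 2-wide
5. and.ALU @i6  | RAW r0
6. st.MEM @i7  | tail

ISSUED = 1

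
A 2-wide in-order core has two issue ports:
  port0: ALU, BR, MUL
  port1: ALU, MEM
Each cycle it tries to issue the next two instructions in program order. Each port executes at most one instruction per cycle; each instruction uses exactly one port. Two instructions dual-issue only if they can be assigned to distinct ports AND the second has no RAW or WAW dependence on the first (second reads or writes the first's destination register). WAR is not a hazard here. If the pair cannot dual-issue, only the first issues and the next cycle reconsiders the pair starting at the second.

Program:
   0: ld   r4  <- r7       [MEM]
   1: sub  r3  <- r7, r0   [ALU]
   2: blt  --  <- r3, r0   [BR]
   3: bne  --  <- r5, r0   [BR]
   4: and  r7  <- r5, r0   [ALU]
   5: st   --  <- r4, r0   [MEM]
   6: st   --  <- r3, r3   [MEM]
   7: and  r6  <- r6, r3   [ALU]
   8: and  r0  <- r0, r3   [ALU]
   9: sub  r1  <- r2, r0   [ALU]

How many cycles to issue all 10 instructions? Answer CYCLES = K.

CYCLES = 7

t=0 i0/i1:ld.MEM+sub.ALU ; 2-wide
t=1 i2:blt.BR ; no-port BR/BR
t=2 i3/i4:bne.BR+and.ALU ; 2-wide
t=3 i5:st.MEM ; no-port MEM/MEM
t=4 i6/i7:st.MEM+and.ALU ; 2-wide
t=5 i8:and.ALU ; RAW r0
t=6 i9:sub.ALU ; tail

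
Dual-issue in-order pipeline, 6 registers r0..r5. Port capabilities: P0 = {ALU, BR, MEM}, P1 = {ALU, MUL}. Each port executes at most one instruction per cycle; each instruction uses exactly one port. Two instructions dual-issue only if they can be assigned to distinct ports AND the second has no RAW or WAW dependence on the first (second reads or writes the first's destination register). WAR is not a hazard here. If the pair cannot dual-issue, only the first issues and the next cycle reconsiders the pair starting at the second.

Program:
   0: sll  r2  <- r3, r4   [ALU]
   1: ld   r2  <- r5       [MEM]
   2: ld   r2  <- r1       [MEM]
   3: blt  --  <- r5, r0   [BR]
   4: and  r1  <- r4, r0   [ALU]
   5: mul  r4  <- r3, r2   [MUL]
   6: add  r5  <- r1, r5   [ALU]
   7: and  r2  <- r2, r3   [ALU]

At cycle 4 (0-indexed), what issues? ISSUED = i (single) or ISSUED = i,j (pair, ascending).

#0 head=0: sll.ALU i0 WAW r2
#1 head=1: ld.MEM i1 no-port MEM/MEM
#2 head=2: ld.MEM i2 no-port MEM/BR
#3 head=3: blt.BR+and.ALU i3,i4 pair
#4 head=5: mul.MUL+add.ALU i5,i6 pair
#5 head=7: and.ALU i7 tail

ISSUED = 5,6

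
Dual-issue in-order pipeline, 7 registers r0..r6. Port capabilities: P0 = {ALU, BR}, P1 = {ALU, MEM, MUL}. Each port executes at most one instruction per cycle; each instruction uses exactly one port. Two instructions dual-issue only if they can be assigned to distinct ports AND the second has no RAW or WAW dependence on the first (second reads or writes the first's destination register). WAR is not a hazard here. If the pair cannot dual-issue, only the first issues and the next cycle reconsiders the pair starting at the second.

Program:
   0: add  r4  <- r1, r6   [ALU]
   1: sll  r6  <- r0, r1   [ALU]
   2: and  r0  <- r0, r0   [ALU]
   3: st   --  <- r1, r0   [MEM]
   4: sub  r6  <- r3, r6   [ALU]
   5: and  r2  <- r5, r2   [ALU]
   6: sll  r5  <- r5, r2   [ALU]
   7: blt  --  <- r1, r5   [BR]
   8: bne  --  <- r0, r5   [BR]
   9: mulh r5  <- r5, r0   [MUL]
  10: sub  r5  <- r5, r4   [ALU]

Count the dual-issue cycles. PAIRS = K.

0. add.ALU/sll.ALU @i0/i1  | 2-wide
1. and.ALU @i2  | RAW r0
2. st.MEM/sub.ALU @i3/i4  | 2-wide
3. and.ALU @i5  | RAW r2
4. sll.ALU @i6  | RAW r5
5. blt.BR @i7  | no-port BR/BR
6. bne.BR/mulh.MUL @i8/i9  | 2-wide
7. sub.ALU @i10  | tail

PAIRS = 3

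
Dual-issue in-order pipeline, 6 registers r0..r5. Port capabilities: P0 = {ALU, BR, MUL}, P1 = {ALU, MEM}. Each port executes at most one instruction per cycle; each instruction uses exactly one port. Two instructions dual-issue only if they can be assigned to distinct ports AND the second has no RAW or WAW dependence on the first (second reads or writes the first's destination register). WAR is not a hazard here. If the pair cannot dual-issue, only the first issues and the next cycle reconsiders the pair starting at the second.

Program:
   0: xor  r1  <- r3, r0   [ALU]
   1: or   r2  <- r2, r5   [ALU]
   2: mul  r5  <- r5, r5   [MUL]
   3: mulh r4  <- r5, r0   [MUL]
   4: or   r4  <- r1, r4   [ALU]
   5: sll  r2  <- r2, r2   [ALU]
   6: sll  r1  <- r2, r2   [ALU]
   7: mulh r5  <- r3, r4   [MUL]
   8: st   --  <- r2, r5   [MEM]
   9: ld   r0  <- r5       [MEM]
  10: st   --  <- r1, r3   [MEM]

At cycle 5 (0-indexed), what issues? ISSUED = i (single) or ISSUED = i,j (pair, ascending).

  cy0 -> i0+i1 (xor.ALU+or.ALU) pair
  cy1 -> i2 (mul.MUL) no-port MUL/MUL
  cy2 -> i3 (mulh.MUL) RAW+WAW r4
  cy3 -> i4+i5 (or.ALU+sll.ALU) pair
  cy4 -> i6+i7 (sll.ALU+mulh.MUL) pair
  cy5 -> i8 (st.MEM) no-port MEM/MEM
  cy6 -> i9 (ld.MEM) no-port MEM/MEM
  cy7 -> i10 (st.MEM) tail

ISSUED = 8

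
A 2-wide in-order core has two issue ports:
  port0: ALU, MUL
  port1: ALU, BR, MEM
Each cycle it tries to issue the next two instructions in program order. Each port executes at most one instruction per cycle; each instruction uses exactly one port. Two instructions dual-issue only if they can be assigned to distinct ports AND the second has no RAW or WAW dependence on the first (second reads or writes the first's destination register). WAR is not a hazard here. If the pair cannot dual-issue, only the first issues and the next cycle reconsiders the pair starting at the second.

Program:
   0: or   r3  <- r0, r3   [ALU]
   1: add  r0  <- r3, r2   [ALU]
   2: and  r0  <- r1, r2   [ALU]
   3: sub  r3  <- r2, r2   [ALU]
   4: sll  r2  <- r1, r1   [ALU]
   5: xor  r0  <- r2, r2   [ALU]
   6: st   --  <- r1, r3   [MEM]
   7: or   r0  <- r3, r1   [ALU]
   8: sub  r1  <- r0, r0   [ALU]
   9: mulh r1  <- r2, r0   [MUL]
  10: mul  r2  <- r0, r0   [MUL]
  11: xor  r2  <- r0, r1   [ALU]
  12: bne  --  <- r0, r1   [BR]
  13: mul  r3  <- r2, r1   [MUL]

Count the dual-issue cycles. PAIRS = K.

0. or @i0  | RAW r3
1. add @i1  | WAW r0
2. and;sub @i2+i3  | dual
3. sll @i4  | RAW r2
4. xor;st @i5+i6  | dual
5. or @i7  | RAW r0
6. sub @i8  | WAW r1
7. mulh @i9  | no-port MUL/MUL
8. mul @i10  | WAW r2
9. xor;bne @i11+i12  | dual
10. mul @i13  | tail

PAIRS = 3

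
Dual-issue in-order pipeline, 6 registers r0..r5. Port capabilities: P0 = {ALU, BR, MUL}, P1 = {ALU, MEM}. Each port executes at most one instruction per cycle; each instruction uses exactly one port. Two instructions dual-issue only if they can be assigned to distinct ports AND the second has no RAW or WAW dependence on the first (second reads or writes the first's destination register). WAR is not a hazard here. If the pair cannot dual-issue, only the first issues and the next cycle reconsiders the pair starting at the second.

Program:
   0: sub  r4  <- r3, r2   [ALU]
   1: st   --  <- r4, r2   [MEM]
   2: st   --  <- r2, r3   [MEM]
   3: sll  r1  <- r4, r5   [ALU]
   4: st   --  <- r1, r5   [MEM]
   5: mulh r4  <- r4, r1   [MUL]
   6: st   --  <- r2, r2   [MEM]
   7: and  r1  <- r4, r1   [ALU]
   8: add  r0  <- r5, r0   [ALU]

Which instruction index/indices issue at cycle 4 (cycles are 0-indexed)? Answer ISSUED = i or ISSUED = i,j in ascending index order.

ISSUED = 6,7

  cy0 -> i0 (sub) RAW r4
  cy1 -> i1 (st) no-port MEM/MEM
  cy2 -> i2+i3 (st/sll) 2-wide
  cy3 -> i4+i5 (st/mulh) 2-wide
  cy4 -> i6+i7 (st/and) 2-wide
  cy5 -> i8 (add) tail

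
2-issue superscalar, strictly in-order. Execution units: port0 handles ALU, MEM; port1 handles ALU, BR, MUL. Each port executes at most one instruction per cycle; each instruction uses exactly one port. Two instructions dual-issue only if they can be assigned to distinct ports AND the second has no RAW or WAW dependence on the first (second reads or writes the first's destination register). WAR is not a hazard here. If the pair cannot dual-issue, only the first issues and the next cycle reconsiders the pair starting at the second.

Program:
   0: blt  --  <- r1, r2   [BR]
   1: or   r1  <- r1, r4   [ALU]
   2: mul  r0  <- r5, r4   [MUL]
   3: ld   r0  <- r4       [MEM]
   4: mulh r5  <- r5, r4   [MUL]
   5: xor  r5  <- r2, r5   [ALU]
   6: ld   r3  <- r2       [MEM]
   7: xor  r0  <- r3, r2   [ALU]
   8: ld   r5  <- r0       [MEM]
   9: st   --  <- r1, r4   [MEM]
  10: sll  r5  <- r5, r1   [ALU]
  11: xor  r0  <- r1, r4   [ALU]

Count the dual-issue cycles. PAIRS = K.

PAIRS = 4

#0 head=0: blt;or i0&i1 dual
#1 head=2: mul i2 WAW r0
#2 head=3: ld;mulh i3&i4 dual
#3 head=5: xor;ld i5&i6 dual
#4 head=7: xor i7 RAW r0
#5 head=8: ld i8 no-port MEM/MEM
#6 head=9: st;sll i9&i10 dual
#7 head=11: xor i11 tail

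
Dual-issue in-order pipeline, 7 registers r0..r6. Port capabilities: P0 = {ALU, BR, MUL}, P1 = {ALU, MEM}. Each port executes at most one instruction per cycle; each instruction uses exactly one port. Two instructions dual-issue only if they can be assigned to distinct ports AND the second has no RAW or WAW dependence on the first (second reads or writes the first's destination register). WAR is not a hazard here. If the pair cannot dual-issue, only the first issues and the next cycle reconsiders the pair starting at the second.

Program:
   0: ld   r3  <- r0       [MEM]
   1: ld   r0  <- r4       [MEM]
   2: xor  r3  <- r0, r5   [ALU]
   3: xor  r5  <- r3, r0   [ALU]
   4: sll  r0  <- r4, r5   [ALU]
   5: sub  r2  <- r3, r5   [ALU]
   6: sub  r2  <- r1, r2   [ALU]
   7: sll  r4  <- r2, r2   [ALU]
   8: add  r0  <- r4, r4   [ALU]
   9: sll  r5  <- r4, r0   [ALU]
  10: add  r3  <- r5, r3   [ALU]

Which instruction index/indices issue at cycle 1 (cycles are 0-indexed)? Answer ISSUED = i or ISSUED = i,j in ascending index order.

[0] i0  ld.MEM  -- no-port MEM/MEM
[1] i1  ld.MEM  -- RAW r0
[2] i2  xor.ALU  -- RAW r3
[3] i3  xor.ALU  -- RAW r5
[4] i4&i5  sll.ALU sub.ALU  -- pair
[5] i6  sub.ALU  -- RAW r2
[6] i7  sll.ALU  -- RAW r4
[7] i8  add.ALU  -- RAW r0
[8] i9  sll.ALU  -- RAW r5
[9] i10  add.ALU  -- tail

ISSUED = 1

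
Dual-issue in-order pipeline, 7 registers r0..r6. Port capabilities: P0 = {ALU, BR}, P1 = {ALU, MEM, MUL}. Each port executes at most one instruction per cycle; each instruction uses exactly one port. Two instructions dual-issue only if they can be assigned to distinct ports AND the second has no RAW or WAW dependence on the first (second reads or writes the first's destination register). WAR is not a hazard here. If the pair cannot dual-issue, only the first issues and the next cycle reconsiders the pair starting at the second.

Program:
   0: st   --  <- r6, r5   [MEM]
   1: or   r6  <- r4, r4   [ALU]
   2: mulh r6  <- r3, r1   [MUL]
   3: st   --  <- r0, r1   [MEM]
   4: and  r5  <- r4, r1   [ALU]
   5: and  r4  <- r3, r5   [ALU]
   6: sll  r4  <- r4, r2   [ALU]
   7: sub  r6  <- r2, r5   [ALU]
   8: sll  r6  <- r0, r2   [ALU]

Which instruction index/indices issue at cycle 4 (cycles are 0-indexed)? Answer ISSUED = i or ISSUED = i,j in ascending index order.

ISSUED = 6,7

  cy0 -> i0&i1 (st+or) dual
  cy1 -> i2 (mulh) no-port MUL/MEM
  cy2 -> i3&i4 (st+and) dual
  cy3 -> i5 (and) RAW+WAW r4
  cy4 -> i6&i7 (sll+sub) dual
  cy5 -> i8 (sll) tail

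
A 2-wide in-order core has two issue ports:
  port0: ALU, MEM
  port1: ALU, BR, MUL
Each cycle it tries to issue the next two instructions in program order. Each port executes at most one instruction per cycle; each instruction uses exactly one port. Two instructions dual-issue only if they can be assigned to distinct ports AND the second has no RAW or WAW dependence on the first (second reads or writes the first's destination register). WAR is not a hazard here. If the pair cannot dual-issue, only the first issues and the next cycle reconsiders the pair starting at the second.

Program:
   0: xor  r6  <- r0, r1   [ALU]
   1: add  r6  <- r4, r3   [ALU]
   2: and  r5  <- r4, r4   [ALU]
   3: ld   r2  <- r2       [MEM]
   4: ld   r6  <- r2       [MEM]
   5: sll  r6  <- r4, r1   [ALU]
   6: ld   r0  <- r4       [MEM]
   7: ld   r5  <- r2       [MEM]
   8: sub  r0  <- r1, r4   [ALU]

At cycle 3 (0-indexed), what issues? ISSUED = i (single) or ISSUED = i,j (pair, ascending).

ISSUED = 4

#0 head=0: xor.ALU i0 WAW r6
#1 head=1: add.ALU;and.ALU i1+i2 pair
#2 head=3: ld.MEM i3 no-port MEM/MEM
#3 head=4: ld.MEM i4 WAW r6
#4 head=5: sll.ALU;ld.MEM i5+i6 pair
#5 head=7: ld.MEM;sub.ALU i7+i8 pair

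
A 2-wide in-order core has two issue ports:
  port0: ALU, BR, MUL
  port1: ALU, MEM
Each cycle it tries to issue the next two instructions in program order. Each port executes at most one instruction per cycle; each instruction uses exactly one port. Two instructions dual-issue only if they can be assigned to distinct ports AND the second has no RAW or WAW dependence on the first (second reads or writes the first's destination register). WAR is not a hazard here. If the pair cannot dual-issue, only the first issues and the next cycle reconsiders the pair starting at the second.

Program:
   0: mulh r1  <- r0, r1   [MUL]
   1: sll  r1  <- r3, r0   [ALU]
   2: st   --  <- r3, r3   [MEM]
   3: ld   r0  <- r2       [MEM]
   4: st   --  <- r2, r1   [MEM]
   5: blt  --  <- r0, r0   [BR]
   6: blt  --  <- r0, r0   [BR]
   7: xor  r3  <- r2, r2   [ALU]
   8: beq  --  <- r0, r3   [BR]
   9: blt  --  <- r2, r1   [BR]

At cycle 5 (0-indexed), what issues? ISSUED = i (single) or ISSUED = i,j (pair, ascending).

ISSUED = 8

t=0 i0:mulh ; WAW r1
t=1 i1/i2:sll/st ; 2-wide
t=2 i3:ld ; no-port MEM/MEM
t=3 i4/i5:st/blt ; 2-wide
t=4 i6/i7:blt/xor ; 2-wide
t=5 i8:beq ; no-port BR/BR
t=6 i9:blt ; tail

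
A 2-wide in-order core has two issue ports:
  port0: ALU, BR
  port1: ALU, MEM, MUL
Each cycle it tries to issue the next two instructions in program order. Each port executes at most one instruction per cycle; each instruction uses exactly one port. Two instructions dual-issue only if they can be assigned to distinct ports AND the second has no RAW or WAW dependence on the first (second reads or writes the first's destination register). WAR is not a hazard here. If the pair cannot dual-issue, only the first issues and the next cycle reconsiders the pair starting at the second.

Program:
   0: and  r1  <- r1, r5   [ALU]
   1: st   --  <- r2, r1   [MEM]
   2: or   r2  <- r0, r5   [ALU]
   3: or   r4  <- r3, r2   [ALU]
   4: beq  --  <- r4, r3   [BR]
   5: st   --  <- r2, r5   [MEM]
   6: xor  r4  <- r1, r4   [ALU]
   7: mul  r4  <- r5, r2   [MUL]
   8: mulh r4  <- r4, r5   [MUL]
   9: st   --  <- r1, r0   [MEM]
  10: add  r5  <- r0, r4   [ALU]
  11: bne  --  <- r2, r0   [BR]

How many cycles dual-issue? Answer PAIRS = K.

PAIRS = 3

  cy0 -> i0 (and.ALU) RAW r1
  cy1 -> i1+i2 (st.MEM or.ALU) pair
  cy2 -> i3 (or.ALU) RAW r4
  cy3 -> i4+i5 (beq.BR st.MEM) pair
  cy4 -> i6 (xor.ALU) WAW r4
  cy5 -> i7 (mul.MUL) no-port MUL/MUL
  cy6 -> i8 (mulh.MUL) no-port MUL/MEM
  cy7 -> i9+i10 (st.MEM add.ALU) pair
  cy8 -> i11 (bne.BR) tail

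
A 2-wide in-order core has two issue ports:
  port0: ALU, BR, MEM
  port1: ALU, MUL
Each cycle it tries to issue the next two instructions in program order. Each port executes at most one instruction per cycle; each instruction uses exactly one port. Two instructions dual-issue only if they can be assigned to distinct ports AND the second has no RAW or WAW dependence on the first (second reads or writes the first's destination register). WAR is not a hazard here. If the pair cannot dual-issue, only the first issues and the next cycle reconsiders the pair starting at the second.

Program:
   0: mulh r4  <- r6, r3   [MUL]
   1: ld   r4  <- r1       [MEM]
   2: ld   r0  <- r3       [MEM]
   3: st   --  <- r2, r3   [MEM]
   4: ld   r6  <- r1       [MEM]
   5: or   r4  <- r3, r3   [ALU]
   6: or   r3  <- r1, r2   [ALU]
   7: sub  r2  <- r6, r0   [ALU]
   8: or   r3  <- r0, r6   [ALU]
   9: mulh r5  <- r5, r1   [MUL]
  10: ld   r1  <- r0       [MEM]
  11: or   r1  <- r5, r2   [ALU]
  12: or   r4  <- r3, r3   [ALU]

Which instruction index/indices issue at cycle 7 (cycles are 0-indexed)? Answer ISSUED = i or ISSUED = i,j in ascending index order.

ISSUED = 10

0. mulh @i0  | WAW r4
1. ld @i1  | no-port MEM/MEM
2. ld @i2  | no-port MEM/MEM
3. st @i3  | no-port MEM/MEM
4. ld;or @i4+i5  | pair
5. or;sub @i6+i7  | pair
6. or;mulh @i8+i9  | pair
7. ld @i10  | WAW r1
8. or;or @i11+i12  | pair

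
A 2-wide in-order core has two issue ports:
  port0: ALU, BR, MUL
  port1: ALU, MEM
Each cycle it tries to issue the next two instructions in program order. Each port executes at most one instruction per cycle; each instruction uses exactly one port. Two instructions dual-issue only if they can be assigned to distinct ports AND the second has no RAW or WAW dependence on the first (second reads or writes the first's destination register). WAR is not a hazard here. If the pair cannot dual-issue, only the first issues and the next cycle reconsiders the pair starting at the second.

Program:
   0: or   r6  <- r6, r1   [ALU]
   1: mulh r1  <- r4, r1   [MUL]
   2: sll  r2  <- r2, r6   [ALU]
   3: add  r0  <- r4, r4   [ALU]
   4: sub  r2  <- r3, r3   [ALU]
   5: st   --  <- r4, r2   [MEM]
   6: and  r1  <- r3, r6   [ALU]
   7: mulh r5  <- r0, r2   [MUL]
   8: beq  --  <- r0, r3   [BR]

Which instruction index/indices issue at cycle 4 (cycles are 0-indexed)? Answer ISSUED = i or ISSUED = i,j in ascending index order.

ISSUED = 7

t=0 i0&i1:or;mulh ; pair
t=1 i2&i3:sll;add ; pair
t=2 i4:sub ; RAW r2
t=3 i5&i6:st;and ; pair
t=4 i7:mulh ; no-port MUL/BR
t=5 i8:beq ; tail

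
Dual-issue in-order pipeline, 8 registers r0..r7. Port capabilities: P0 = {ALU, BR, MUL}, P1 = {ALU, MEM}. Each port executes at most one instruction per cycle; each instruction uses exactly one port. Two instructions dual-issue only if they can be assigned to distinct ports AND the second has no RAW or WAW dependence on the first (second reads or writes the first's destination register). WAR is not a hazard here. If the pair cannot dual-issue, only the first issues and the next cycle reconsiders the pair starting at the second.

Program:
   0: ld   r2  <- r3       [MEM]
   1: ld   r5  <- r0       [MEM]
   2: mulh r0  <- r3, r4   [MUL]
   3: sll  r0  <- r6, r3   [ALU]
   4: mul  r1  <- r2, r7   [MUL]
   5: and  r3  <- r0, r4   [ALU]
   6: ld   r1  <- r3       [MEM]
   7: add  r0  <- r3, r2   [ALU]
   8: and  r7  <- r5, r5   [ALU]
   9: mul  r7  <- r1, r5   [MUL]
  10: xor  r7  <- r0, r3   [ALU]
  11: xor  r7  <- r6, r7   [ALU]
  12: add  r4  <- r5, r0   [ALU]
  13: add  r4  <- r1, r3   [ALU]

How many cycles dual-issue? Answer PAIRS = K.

0. ld.MEM @i0  | no-port MEM/MEM
1. ld.MEM/mulh.MUL @i1+i2  | pair
2. sll.ALU/mul.MUL @i3+i4  | pair
3. and.ALU @i5  | RAW r3
4. ld.MEM/add.ALU @i6+i7  | pair
5. and.ALU @i8  | WAW r7
6. mul.MUL @i9  | WAW r7
7. xor.ALU @i10  | RAW+WAW r7
8. xor.ALU/add.ALU @i11+i12  | pair
9. add.ALU @i13  | tail

PAIRS = 4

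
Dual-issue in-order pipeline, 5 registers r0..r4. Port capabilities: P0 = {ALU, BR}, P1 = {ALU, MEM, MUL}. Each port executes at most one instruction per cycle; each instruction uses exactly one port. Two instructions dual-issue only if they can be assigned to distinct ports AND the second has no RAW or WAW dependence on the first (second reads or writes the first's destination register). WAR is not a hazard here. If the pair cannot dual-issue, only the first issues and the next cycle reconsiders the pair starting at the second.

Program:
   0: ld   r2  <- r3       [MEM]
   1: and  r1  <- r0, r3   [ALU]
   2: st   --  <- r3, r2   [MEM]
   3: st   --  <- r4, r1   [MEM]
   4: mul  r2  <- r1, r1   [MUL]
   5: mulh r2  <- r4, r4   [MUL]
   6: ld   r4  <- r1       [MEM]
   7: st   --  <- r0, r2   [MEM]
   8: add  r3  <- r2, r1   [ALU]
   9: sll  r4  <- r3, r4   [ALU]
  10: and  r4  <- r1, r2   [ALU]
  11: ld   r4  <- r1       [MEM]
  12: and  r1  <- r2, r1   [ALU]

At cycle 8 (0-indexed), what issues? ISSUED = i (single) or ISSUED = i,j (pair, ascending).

ISSUED = 10

  cy0 -> i0/i1 (ld.MEM and.ALU) 2-wide
  cy1 -> i2 (st.MEM) no-port MEM/MEM
  cy2 -> i3 (st.MEM) no-port MEM/MUL
  cy3 -> i4 (mul.MUL) no-port MUL/MUL
  cy4 -> i5 (mulh.MUL) no-port MUL/MEM
  cy5 -> i6 (ld.MEM) no-port MEM/MEM
  cy6 -> i7/i8 (st.MEM add.ALU) 2-wide
  cy7 -> i9 (sll.ALU) WAW r4
  cy8 -> i10 (and.ALU) WAW r4
  cy9 -> i11/i12 (ld.MEM and.ALU) 2-wide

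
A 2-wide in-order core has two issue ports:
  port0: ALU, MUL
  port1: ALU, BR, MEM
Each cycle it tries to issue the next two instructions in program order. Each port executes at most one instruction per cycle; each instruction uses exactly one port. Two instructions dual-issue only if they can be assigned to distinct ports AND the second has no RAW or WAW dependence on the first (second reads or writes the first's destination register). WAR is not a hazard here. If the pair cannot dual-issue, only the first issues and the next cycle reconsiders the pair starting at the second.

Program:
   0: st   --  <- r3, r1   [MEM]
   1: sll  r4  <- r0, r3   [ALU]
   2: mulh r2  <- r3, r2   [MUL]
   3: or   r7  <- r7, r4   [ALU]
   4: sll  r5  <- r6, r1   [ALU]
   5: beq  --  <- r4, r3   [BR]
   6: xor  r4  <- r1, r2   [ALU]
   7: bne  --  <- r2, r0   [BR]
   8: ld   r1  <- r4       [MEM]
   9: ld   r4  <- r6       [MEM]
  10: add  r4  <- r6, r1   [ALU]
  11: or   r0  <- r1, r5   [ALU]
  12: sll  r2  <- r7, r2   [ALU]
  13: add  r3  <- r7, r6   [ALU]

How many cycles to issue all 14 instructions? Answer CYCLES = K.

CYCLES = 8

  cy0 -> i0&i1 (st.MEM sll.ALU) dual
  cy1 -> i2&i3 (mulh.MUL or.ALU) dual
  cy2 -> i4&i5 (sll.ALU beq.BR) dual
  cy3 -> i6&i7 (xor.ALU bne.BR) dual
  cy4 -> i8 (ld.MEM) no-port MEM/MEM
  cy5 -> i9 (ld.MEM) WAW r4
  cy6 -> i10&i11 (add.ALU or.ALU) dual
  cy7 -> i12&i13 (sll.ALU add.ALU) dual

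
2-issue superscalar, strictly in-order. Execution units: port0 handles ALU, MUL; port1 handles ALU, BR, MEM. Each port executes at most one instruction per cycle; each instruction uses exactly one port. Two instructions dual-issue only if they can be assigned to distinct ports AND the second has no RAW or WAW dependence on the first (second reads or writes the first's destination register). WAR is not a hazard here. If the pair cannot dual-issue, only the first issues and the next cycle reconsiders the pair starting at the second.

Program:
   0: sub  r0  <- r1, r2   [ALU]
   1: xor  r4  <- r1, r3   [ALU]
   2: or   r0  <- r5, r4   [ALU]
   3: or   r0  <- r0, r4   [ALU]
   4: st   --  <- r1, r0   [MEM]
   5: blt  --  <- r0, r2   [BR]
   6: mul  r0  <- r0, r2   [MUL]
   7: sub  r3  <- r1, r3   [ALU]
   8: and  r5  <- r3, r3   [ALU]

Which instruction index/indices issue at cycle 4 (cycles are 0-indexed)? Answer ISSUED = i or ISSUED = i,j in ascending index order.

t=0 i0/i1:sub xor ; pair
t=1 i2:or ; RAW+WAW r0
t=2 i3:or ; RAW r0
t=3 i4:st ; no-port MEM/BR
t=4 i5/i6:blt mul ; pair
t=5 i7:sub ; RAW r3
t=6 i8:and ; tail

ISSUED = 5,6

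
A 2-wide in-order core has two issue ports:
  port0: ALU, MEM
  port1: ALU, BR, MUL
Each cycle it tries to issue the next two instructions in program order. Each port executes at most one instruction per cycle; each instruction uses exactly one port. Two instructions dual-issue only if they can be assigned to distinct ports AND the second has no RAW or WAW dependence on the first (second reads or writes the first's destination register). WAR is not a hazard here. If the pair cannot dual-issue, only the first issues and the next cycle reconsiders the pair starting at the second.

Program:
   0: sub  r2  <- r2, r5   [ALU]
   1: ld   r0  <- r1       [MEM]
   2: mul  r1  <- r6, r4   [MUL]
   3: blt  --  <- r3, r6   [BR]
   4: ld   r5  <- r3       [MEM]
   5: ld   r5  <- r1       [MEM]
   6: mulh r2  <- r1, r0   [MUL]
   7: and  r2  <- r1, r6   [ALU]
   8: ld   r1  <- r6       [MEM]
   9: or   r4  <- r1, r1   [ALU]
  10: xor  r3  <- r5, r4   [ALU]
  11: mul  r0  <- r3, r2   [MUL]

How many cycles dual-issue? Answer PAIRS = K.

PAIRS = 4

#0 head=0: sub ld i0+i1 2-wide
#1 head=2: mul i2 no-port MUL/BR
#2 head=3: blt ld i3+i4 2-wide
#3 head=5: ld mulh i5+i6 2-wide
#4 head=7: and ld i7+i8 2-wide
#5 head=9: or i9 RAW r4
#6 head=10: xor i10 RAW r3
#7 head=11: mul i11 tail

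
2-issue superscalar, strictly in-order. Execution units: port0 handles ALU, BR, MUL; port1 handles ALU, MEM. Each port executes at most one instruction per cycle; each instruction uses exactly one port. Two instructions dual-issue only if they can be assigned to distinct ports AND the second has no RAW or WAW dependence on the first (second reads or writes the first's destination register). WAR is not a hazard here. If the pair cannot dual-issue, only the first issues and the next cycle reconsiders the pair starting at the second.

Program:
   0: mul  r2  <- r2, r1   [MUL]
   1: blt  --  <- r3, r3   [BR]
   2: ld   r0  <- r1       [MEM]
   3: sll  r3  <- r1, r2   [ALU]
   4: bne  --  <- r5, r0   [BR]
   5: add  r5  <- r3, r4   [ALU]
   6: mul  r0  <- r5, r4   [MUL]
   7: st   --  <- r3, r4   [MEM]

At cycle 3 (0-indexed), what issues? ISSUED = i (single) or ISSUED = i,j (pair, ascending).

#0 head=0: mul i0 no-port MUL/BR
#1 head=1: blt+ld i1+i2 pair
#2 head=3: sll+bne i3+i4 pair
#3 head=5: add i5 RAW r5
#4 head=6: mul+st i6+i7 pair

ISSUED = 5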